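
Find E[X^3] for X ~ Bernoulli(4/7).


For Bernoulli: X in {0,1}
E[X^3] = 0^3*(1-4/7) + 1^3*4/7 = 4/7

4/7


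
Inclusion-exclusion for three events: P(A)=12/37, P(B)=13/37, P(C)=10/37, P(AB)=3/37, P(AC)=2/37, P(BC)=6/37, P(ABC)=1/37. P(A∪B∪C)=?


P(A∪B∪C) = P(A)+P(B)+P(C) - P(AB)-P(AC)-P(BC) + P(ABC)
= 12/37+13/37+10/37 - 3/37-2/37-6/37 + 1/37
= 25/37

25/37


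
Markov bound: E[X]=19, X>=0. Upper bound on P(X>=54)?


Markov: P(X >= a) <= E[X]/a
P(X >= 54) <= 19/54

19/54


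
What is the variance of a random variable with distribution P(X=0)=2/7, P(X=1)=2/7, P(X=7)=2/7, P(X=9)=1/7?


E[X] = 25/7, E[X^2] = 181/7
Var(X) = E[X^2] - (E[X])^2 = 181/7 - (25/7)^2 = 642/49

642/49


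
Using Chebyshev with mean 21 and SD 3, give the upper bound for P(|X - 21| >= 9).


k = 9/3 = 3
Chebyshev: P(|X-mu| >= k*sigma) <= 1/k^2 = 1/3^2 = 1/9

1/9


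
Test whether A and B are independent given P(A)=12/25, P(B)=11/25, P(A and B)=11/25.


P(A)*P(B) = 12/25*11/25 = 132/625
P(A∩B) = 11/25 != 132/625, so not independent

No, A and B are not independent


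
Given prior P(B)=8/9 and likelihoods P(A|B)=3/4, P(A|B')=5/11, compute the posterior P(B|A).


P(A) = P(A|B)P(B) + P(A|B')P(B') = 3/4*8/9 + 5/11*1/9 = 71/99
P(B|A) = P(A|B)P(B)/P(A) = (2/3)/(71/99) = 66/71

66/71


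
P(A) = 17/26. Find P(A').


P(A') = 1 - P(A) = 1 - 17/26 = 9/26

9/26


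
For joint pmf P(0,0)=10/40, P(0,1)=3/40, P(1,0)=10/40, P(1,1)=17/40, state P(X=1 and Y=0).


Read from table: P(X=1, Y=0) = 10/40 = 1/4

1/4


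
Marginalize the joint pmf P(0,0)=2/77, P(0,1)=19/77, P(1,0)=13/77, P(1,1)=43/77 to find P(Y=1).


P(Y=1) = P(0,1)+P(1,1) = 19/77 + 43/77 = 62/77

62/77


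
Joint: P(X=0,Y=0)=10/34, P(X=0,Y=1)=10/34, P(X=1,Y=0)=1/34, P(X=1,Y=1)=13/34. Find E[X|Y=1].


P(Y=1) = 23/34
E[X|Y=1] = (0*10 + 1*13)/23 = 13/23

13/23


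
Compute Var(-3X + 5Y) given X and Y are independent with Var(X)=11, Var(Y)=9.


Independence => Cov(X,Y)=0
Var(-3X + 5Y) = (-3)^2*Var(X) + 5^2*Var(Y)
= 9*11 + 25*9 = 324

324


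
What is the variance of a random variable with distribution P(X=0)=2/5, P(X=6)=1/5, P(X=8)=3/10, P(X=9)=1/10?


E[X] = 9/2, E[X^2] = 69/2
Var(X) = E[X^2] - (E[X])^2 = 69/2 - (9/2)^2 = 57/4

57/4


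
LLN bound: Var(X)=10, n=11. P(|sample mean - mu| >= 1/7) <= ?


Var(Xbar) = Var(X)/n = 10/11
Chebyshev: P(|Xbar-mu| >= 1/7) <= Var(Xbar)/(1/7)^2 = (10/11)/(1/49) = 490/11
Bound exceeds 1, so trivial bound: 1

1


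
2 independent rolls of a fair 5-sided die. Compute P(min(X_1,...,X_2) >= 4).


P(min >= 4) = P(all X_i >= 4) = (P(X_1 >= 4))^2
= (2/5)^2 = 4/25

4/25


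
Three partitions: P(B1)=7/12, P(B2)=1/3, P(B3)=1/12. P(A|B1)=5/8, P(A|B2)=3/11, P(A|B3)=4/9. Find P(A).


P(A) = P(A|B1)P(B1) + P(A|B2)P(B2) + P(A|B3)P(B3)
= 5/8*7/12 + 3/11*1/3 + 4/9*1/12
= 35/96 + 1/11 + 1/27 = 4681/9504

4681/9504


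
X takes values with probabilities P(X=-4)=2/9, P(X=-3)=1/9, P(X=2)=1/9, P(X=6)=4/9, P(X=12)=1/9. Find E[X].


E[X] = sum(x * P(x))
= -4*2/9 - 3*1/9 + 2*1/9 + 6*4/9 + 12*1/9
= 3

3


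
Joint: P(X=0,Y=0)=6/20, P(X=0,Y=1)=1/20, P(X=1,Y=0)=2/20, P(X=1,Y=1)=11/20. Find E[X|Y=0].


P(Y=0) = 8/20
E[X|Y=0] = (0*6 + 1*2)/8 = 2/8 = 1/4

1/4


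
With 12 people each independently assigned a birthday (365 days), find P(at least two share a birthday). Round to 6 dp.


P(all different) = prod((365-i)/365 for i=0..11) = 0.832975
P(at least one match) = 1 - 0.832975 = 0.167025

0.167025


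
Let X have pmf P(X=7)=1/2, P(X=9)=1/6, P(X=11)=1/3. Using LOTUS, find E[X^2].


E[X^2] = sum(g(x)*P(x))
= 49*1/2 + 81*1/6 + 121*1/3
= 235/3

235/3


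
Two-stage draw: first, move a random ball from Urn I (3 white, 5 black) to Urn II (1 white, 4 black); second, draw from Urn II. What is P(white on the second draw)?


P(transfer white) = 3/8; P(transfer black) = 5/8
If white transferred: Urn II has 2 white of 6, so P(white|white moved) = 1/3
If black transferred: Urn II has 1 white of 6, so P(white|black moved) = 1/6
By total probability: P(white) = 3/8*1/3 + 5/8*1/6 = 11/48

11/48


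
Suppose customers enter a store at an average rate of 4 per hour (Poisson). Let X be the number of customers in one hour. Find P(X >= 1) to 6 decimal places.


P(X>=1) = 1 - P(X<=0) = 1 - (e^(-4)*4^0/0!)
≈ 1 - 0.0183156389 = 0.9816843611
≈ 0.981684

0.981684


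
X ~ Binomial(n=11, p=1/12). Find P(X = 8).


P(X=8) = C(11,8) * p^8 * (1-p)^3
= 165 * 1/429981696 * 1331/1728
= 73205/247669456896

73205/247669456896


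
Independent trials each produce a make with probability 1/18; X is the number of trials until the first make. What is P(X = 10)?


P(X=10) = (1-p)^9 * p = (17/18)^9 * 1/18
= 118587876497/198359290368 * 1/18 = 118587876497/3570467226624

118587876497/3570467226624


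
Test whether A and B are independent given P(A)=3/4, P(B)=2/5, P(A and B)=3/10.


P(A)*P(B) = 3/4*2/5 = 3/10
P(A∩B) = 3/10, which equals P(A)P(B), so independent

Yes, A and B are independent


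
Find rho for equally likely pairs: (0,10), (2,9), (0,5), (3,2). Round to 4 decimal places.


Cov(X,Y) = -2.1250, Var(X) = 1.6875, Var(Y) = 10.2500
rho = Cov/(sqrt(VarX)*sqrt(VarY)) = -0.5109

-0.5109


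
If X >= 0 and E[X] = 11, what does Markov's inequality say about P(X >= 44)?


Markov: P(X >= a) <= E[X]/a
P(X >= 44) <= 11/44 = 1/4

1/4


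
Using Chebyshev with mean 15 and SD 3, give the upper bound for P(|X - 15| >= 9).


k = 9/3 = 3
Chebyshev: P(|X-mu| >= k*sigma) <= 1/k^2 = 1/3^2 = 1/9

1/9


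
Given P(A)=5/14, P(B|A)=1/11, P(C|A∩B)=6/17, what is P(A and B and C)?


P(A∩B∩C) = P(A) * P(B|A) * P(C|A∩B)
= 5/14 * 1/11 * 6/17
= 5/154 * 6/17 = 15/1309

15/1309


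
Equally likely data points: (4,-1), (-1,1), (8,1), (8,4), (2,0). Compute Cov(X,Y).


E[X]=21/5, E[Y]=1, E[XY]=7
Cov(X,Y) = E[XY] - E[X]E[Y] = 7 - 21/5*1 = 14/5

14/5


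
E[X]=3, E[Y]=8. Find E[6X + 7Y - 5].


E[6X + 7Y - 5] = 6*E[X] + 7*E[Y] - 5
= (6)*(3) + (7)*(8) + (-5)
= 18 + 56 - 5 = 69

69


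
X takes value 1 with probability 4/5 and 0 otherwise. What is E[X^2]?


For Bernoulli: X in {0,1}
E[X^2] = 0^2*(1-4/5) + 1^2*4/5 = 4/5

4/5


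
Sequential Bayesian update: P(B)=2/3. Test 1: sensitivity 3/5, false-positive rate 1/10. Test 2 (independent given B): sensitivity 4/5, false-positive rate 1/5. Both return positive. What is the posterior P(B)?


After test 1: P(+) = 3/5*2/3 + 1/10*1/3 = 13/30
P(B|+) = (2/5)/(13/30) = 12/13
After test 2 (use post1 as new prior): P(+) = 4/5*12/13 + 1/5*1/13 = 49/65
P(B|+,+) = (48/65)/(49/65) = 48/49

48/49


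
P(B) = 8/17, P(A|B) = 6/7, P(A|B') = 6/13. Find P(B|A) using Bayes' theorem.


P(A) = P(A|B)P(B) + P(A|B')P(B') = 6/7*8/17 + 6/13*9/17 = 1002/1547
P(B|A) = P(A|B)P(B)/P(A) = (48/119)/(1002/1547) = 104/167

104/167


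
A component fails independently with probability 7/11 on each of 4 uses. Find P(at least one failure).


P(at least one) = 1 - P(none)
P(none) = (1 - 7/11)^4 = (4/11)^4 = 256/14641
P(at least one) = 1 - 256/14641 = 14385/14641

14385/14641


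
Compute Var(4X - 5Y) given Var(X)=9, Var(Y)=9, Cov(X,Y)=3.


Var(4X - 5Y) = 4^2*Var(X) + (-5)^2*Var(Y) + 2*4*(-5)*Cov(X,Y)
= 16*9 + 25*9 - 40*3
= 144 + 225 - 120 = 249

249


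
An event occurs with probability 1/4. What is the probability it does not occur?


P(A') = 1 - P(A) = 1 - 1/4 = 3/4

3/4


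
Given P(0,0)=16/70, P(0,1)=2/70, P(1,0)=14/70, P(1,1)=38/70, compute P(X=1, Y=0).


Read from table: P(X=1, Y=0) = 14/70 = 1/5

1/5


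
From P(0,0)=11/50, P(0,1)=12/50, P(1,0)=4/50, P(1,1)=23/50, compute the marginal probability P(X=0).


P(X=0) = P(0,0)+P(0,1) = 11/50 + 12/50 = 23/50

23/50


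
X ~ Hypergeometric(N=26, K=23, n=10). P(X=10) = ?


P(X=10) = C(23,10)*C(3,0) / C(26,10)
= 1144066*1 / 5311735
= 1144066/5311735 = 14/65

14/65


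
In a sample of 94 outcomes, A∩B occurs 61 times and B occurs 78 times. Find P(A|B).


P(A|B) = P(A∩B)/P(B) = (61/94)/(78/94) = 61/78

61/78


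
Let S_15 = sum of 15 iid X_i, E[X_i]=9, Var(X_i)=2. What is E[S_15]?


E[S_n] = n*E[X_1] = 15*9 = 135

135


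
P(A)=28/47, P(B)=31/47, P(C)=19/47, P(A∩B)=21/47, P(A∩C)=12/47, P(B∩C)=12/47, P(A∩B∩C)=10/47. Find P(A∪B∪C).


P(A∪B∪C) = P(A)+P(B)+P(C) - P(AB)-P(AC)-P(BC) + P(ABC)
= 28/47+31/47+19/47 - 21/47-12/47-12/47 + 10/47
= 43/47

43/47


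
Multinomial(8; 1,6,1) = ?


8! = 40320
Denominator: 1!=1 * 6!=720 * 1!=1
Coefficient = 40320 / 720 = 56

56


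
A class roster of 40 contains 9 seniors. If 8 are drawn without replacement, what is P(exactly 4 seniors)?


P(X=4) = C(9,4)*C(31,4) / C(40,8)
= 126*31465 / 76904685
= 3964590/76904685 = 88102/1708993

88102/1708993


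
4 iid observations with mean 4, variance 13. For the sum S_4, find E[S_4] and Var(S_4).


E[S_n] = n*mu = 4*4 = 16
Var(S_n) = n*sigma^2 = 4*13 = 52

E[S_4]=16, Var(S_4)=52


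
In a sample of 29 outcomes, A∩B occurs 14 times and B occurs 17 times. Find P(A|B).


P(A|B) = P(A∩B)/P(B) = (14/29)/(17/29) = 14/17

14/17


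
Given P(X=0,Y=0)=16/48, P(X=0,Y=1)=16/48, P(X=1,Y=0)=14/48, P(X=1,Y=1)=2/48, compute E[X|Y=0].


P(Y=0) = 30/48
E[X|Y=0] = (0*16 + 1*14)/30 = 14/30 = 7/15

7/15


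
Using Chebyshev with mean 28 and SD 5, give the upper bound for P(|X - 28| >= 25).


k = 25/5 = 5
Chebyshev: P(|X-mu| >= k*sigma) <= 1/k^2 = 1/5^2 = 1/25

1/25


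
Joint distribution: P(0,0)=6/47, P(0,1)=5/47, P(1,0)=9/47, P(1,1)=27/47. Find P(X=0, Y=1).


Read from table: P(X=0, Y=1) = 5/47

5/47


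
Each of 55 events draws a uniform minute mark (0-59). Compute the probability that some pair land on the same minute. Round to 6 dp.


P(all different) = prod((60-i)/60 for i=0..54) = 0.000000
P(at least one match) = 1 - 0.000000 = 1.000000

1.000000


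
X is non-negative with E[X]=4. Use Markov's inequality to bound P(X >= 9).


Markov: P(X >= a) <= E[X]/a
P(X >= 9) <= 4/9

4/9


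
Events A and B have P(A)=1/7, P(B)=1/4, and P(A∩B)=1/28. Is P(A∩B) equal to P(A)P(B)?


P(A)*P(B) = 1/7*1/4 = 1/28
P(A∩B) = 1/28, which equals P(A)P(B), so independent

Yes, A and B are independent


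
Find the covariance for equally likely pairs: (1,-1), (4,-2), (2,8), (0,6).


E[X]=7/4, E[Y]=11/4, E[XY]=7/4
Cov(X,Y) = E[XY] - E[X]E[Y] = 7/4 - 7/4*11/4 = -49/16

-49/16


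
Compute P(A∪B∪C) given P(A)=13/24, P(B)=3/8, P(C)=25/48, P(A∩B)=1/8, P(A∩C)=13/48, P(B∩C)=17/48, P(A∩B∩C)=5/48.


P(A∪B∪C) = P(A)+P(B)+P(C) - P(AB)-P(AC)-P(BC) + P(ABC)
= 13/24+3/8+25/48 - 1/8-13/48-17/48 + 5/48
= 19/24

19/24


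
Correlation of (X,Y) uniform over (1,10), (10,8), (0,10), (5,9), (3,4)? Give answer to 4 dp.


Cov(X,Y) = -1.7600, Var(X) = 12.5600, Var(Y) = 4.9600
rho = Cov/(sqrt(VarX)*sqrt(VarY)) = -0.2230

-0.2230


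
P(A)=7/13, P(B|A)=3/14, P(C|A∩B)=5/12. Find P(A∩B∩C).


P(A∩B∩C) = P(A) * P(B|A) * P(C|A∩B)
= 7/13 * 3/14 * 5/12
= 3/26 * 5/12 = 5/104

5/104


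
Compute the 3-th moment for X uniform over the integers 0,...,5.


E[X^3] = (1/6) * sum(x^3 for x=0..5)
= 225/6 = 75/2

75/2


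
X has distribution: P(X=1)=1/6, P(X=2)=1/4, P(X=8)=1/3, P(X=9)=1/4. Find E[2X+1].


E[2X+1] = sum(g(x)*P(x))
= 3*1/6 + 5*1/4 + 17*1/3 + 19*1/4
= 73/6

73/6


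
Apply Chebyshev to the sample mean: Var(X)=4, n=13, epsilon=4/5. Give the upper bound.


Var(Xbar) = Var(X)/n = 4/13
Chebyshev: P(|Xbar-mu| >= 4/5) <= Var(Xbar)/(4/5)^2 = (4/13)/(16/25) = 25/52

25/52


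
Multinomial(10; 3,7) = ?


10! = 3628800
Denominator: 3!=6 * 7!=5040
Coefficient = 3628800 / 30240 = 120

120


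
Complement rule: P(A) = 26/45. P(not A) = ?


P(A') = 1 - P(A) = 1 - 26/45 = 19/45

19/45


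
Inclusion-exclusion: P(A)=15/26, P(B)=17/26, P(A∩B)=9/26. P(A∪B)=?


P(A∪B) = P(A) + P(B) - P(A∩B)
= 15/26 + 17/26 - 9/26 = 23/26

23/26


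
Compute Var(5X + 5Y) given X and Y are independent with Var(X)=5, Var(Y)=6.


Independence => Cov(X,Y)=0
Var(5X + 5Y) = 5^2*Var(X) + 5^2*Var(Y)
= 25*5 + 25*6 = 275

275


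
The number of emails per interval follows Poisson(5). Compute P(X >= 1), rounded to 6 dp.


P(X>=1) = 1 - P(X<=0) = 1 - (e^(-5)*5^0/0!)
≈ 1 - 0.0067379470 = 0.9932620530
≈ 0.993262

0.993262


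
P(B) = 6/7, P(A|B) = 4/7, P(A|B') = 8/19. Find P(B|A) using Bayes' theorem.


P(A) = P(A|B)P(B) + P(A|B')P(B') = 4/7*6/7 + 8/19*1/7 = 512/931
P(B|A) = P(A|B)P(B)/P(A) = (24/49)/(512/931) = 57/64

57/64


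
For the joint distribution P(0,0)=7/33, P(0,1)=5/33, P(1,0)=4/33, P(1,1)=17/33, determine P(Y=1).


P(Y=1) = P(0,1)+P(1,1) = 5/33 + 17/33 = 22/33 = 2/3

2/3


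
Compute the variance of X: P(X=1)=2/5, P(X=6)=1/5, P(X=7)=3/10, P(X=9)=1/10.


E[X] = 23/5, E[X^2] = 152/5
Var(X) = E[X^2] - (E[X])^2 = 152/5 - (23/5)^2 = 231/25

231/25


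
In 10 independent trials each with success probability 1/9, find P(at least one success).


P(at least one) = 1 - P(none)
P(none) = (1 - 1/9)^10 = (8/9)^10 = 1073741824/3486784401
P(at least one) = 1 - 1073741824/3486784401 = 2413042577/3486784401

2413042577/3486784401


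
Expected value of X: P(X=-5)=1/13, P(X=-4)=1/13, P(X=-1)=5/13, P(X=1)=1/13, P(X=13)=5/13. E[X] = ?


E[X] = sum(x * P(x))
= -5*1/13 - 4*1/13 - 1*5/13 + 1*1/13 + 13*5/13
= 4

4


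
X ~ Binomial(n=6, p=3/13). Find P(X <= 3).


P(X<=3) = P(X=0) + P(X=1) + P(X=2) + P(X=3)
= 1000000/4826809 + 1800000/4826809 + 1350000/4826809 + 540000/4826809
= 4690000/4826809

4690000/4826809


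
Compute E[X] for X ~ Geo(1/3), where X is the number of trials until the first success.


For geometric (trials until first success), E[X] = 1/p = 1/(1/3) = 3

3


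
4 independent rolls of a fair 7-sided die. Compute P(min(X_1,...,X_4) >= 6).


P(min >= 6) = P(all X_i >= 6) = (P(X_1 >= 6))^4
= (2/7)^4 = 16/2401

16/2401


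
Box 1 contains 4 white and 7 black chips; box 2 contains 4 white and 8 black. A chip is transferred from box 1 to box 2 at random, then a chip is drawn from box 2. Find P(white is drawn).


P(transfer white) = 4/11; P(transfer black) = 7/11
If white transferred: Urn II has 5 white of 13, so P(white|white moved) = 5/13
If black transferred: Urn II has 4 white of 13, so P(white|black moved) = 4/13
By total probability: P(white) = 4/11*5/13 + 7/11*4/13 = 48/143

48/143


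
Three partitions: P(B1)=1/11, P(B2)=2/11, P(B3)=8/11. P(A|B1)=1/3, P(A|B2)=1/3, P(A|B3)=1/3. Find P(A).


P(A) = P(A|B1)P(B1) + P(A|B2)P(B2) + P(A|B3)P(B3)
= 1/3*1/11 + 1/3*2/11 + 1/3*8/11
= 1/33 + 2/33 + 8/33 = 1/3

1/3


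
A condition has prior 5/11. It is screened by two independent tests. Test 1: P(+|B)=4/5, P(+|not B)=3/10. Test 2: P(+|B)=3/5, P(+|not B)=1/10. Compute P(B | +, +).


After test 1: P(+) = 4/5*5/11 + 3/10*6/11 = 29/55
P(B|+) = (4/11)/(29/55) = 20/29
After test 2 (use post1 as new prior): P(+) = 3/5*20/29 + 1/10*9/29 = 129/290
P(B|+,+) = (12/29)/(129/290) = 40/43

40/43


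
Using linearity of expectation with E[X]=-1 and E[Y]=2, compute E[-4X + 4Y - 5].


E[-4X + 4Y - 5] = -4*E[X] + 4*E[Y] - 5
= (-4)*(-1) + (4)*(2) + (-5)
= 4 + 8 - 5 = 7

7


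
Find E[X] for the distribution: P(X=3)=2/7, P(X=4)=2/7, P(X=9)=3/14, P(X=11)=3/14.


E[X] = sum(x * P(x))
= 3*2/7 + 4*2/7 + 9*3/14 + 11*3/14
= 44/7

44/7


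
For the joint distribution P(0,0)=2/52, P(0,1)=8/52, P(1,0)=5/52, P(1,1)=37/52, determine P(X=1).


P(X=1) = P(1,0)+P(1,1) = 5/52 + 37/52 = 42/52 = 21/26

21/26


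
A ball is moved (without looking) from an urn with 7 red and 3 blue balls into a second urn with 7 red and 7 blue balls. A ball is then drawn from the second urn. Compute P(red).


P(transfer red) = 7/10; P(transfer blue) = 3/10
If red transferred: Urn II has 8 red of 15, so P(red|red moved) = 8/15
If blue transferred: Urn II has 7 red of 15, so P(red|blue moved) = 7/15
By total probability: P(red) = 7/10*8/15 + 3/10*7/15 = 77/150

77/150


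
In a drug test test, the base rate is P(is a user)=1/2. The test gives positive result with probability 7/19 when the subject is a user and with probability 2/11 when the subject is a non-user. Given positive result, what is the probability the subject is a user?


P(A) = P(A|B)P(B) + P(A|B')P(B') = 7/19*1/2 + 2/11*1/2 = 115/418
P(B|A) = P(A|B)P(B)/P(A) = (7/38)/(115/418) = 77/115

77/115


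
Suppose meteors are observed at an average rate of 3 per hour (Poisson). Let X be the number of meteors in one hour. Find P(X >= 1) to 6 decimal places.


P(X>=1) = 1 - P(X<=0) = 1 - (e^(-3)*3^0/0!)
≈ 1 - 0.0497870684 = 0.9502129316
≈ 0.950213

0.950213


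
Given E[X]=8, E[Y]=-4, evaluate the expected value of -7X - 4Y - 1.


E[-7X - 4Y - 1] = -7*E[X] - 4*E[Y] - 1
= (-7)*(8) + (-4)*(-4) + (-1)
= -56 + 16 - 1 = -41

-41


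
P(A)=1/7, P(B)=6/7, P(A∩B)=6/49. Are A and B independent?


P(A)*P(B) = 1/7*6/7 = 6/49
P(A∩B) = 6/49, which equals P(A)P(B), so independent

Yes, A and B are independent


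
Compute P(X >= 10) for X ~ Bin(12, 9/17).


P(X>=10) = P(X=10) + P(X=11) + P(X=12)
= 14728177309824/582622237229761 + 3012581722464/582622237229761 + 282429536481/582622237229761
= 18023188568769/582622237229761

18023188568769/582622237229761


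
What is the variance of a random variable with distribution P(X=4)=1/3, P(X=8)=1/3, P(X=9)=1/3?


E[X] = 7, E[X^2] = 161/3
Var(X) = E[X^2] - (E[X])^2 = 161/3 - (7)^2 = 14/3

14/3


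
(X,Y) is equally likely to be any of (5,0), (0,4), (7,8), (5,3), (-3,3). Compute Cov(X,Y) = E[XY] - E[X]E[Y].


E[X]=14/5, E[Y]=18/5, E[XY]=62/5
Cov(X,Y) = E[XY] - E[X]E[Y] = 62/5 - 14/5*18/5 = 58/25

58/25


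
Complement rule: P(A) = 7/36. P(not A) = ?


P(A') = 1 - P(A) = 1 - 7/36 = 29/36

29/36


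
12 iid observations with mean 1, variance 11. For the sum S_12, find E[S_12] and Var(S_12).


E[S_n] = n*mu = 12*1 = 12
Var(S_n) = n*sigma^2 = 12*11 = 132

E[S_12]=12, Var(S_12)=132


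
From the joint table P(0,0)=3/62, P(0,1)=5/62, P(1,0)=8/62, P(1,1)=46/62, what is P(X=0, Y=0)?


Read from table: P(X=0, Y=0) = 3/62

3/62


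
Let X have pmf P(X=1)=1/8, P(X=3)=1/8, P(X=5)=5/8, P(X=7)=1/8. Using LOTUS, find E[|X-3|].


E[|X-3|] = sum(g(x)*P(x))
= 2*1/8 + 0*1/8 + 2*5/8 + 4*1/8
= 2

2


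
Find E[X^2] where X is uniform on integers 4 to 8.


E[X^2] = (1/5) * sum(x^2 for x=4..8)
= 190/5 = 38

38


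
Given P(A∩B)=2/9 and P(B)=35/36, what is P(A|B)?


P(A|B) = P(A∩B)/P(B) = (8/36)/(35/36) = 8/35

8/35


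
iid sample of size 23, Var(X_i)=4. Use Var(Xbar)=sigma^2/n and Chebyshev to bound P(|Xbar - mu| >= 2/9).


Var(Xbar) = Var(X)/n = 4/23
Chebyshev: P(|Xbar-mu| >= 2/9) <= Var(Xbar)/(2/9)^2 = (4/23)/(4/81) = 81/23
Bound exceeds 1, so trivial bound: 1

1


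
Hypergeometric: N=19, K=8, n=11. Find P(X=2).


P(X=2) = C(8,2)*C(11,9) / C(19,11)
= 28*55 / 75582
= 1540/75582 = 770/37791

770/37791


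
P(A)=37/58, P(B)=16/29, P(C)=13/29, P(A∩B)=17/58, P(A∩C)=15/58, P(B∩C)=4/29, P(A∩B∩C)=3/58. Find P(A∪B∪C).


P(A∪B∪C) = P(A)+P(B)+P(C) - P(AB)-P(AC)-P(BC) + P(ABC)
= 37/58+16/29+13/29 - 17/58-15/58-4/29 + 3/58
= 1

1


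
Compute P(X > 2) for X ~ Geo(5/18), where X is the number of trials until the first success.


P(X > 2) = P(first 2 trials all fail) = (1-p)^2 = (13/18)^2 = 169/324

169/324


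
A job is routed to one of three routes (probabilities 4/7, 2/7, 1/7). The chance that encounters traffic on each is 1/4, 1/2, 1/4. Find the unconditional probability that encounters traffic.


P(A) = P(A|B1)P(B1) + P(A|B2)P(B2) + P(A|B3)P(B3)
= 1/4*4/7 + 1/2*2/7 + 1/4*1/7
= 1/7 + 1/7 + 1/28 = 9/28

9/28


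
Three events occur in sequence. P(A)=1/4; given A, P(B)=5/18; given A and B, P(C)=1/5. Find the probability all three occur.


P(A∩B∩C) = P(A) * P(B|A) * P(C|A∩B)
= 1/4 * 5/18 * 1/5
= 5/72 * 1/5 = 1/72

1/72


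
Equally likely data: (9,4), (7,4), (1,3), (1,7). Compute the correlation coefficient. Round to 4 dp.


Cov(X,Y) = -1.7500, Var(X) = 12.7500, Var(Y) = 2.2500
rho = Cov/(sqrt(VarX)*sqrt(VarY)) = -0.3267

-0.3267


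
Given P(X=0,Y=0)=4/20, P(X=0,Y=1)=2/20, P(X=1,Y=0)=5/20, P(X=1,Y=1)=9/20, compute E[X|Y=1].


P(Y=1) = 11/20
E[X|Y=1] = (0*2 + 1*9)/11 = 9/11

9/11


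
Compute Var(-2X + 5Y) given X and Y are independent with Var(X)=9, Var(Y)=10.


Independence => Cov(X,Y)=0
Var(-2X + 5Y) = (-2)^2*Var(X) + 5^2*Var(Y)
= 4*9 + 25*10 = 286

286


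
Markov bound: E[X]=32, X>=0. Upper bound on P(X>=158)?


Markov: P(X >= a) <= E[X]/a
P(X >= 158) <= 32/158 = 16/79

16/79


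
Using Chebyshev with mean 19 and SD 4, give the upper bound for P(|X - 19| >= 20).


k = 20/4 = 5
Chebyshev: P(|X-mu| >= k*sigma) <= 1/k^2 = 1/5^2 = 1/25

1/25


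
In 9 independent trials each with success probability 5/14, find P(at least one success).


P(at least one) = 1 - P(none)
P(none) = (1 - 5/14)^9 = (9/14)^9 = 387420489/20661046784
P(at least one) = 1 - 387420489/20661046784 = 20273626295/20661046784

20273626295/20661046784


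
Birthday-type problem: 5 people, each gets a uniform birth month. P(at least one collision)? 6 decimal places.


P(all different) = prod((12-i)/12 for i=0..4) = 0.381944
P(at least one match) = 1 - 0.381944 = 0.618056

0.618056


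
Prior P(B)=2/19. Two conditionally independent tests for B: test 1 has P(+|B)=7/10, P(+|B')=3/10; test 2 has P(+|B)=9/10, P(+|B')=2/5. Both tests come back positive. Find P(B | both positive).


After test 1: P(+) = 7/10*2/19 + 3/10*17/19 = 13/38
P(B|+) = (7/95)/(13/38) = 14/65
After test 2 (use post1 as new prior): P(+) = 9/10*14/65 + 2/5*51/65 = 33/65
P(B|+,+) = (63/325)/(33/65) = 21/55

21/55


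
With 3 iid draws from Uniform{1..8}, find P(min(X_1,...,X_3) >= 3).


P(min >= 3) = P(all X_i >= 3) = (P(X_1 >= 3))^3
= (6/8)^3 = (3/4)^3 = 27/64

27/64


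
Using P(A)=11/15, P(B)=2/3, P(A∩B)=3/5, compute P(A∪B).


P(A∪B) = P(A) + P(B) - P(A∩B)
= 11/15 + 2/3 - 3/5 = 4/5

4/5


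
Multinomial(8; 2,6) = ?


8! = 40320
Denominator: 2!=2 * 6!=720
Coefficient = 40320 / 1440 = 28

28


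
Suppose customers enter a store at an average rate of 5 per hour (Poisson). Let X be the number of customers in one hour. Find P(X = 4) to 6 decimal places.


P(X=4) = e^(-5) * 5^4 / 4!
≈ 0.006737946999 * 625 / 24
≈ 0.175467

0.175467


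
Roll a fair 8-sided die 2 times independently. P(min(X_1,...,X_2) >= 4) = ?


P(min >= 4) = P(all X_i >= 4) = (P(X_1 >= 4))^2
= (5/8)^2 = 25/64

25/64


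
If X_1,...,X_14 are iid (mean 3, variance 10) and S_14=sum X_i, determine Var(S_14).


By independence, Var(S_n) = n*Var(X_1) = 14*10 = 140

140


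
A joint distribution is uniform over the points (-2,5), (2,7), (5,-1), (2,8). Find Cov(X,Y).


E[X]=7/4, E[Y]=19/4, E[XY]=15/4
Cov(X,Y) = E[XY] - E[X]E[Y] = 15/4 - 7/4*19/4 = -73/16

-73/16


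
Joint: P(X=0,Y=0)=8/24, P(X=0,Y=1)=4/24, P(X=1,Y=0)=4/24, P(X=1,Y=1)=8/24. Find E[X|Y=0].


P(Y=0) = 12/24
E[X|Y=0] = (0*8 + 1*4)/12 = 4/12 = 1/3

1/3


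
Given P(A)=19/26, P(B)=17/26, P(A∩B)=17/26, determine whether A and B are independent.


P(A)*P(B) = 19/26*17/26 = 323/676
P(A∩B) = 17/26 != 323/676, so not independent

No, A and B are not independent


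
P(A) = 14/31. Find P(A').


P(A') = 1 - P(A) = 1 - 14/31 = 17/31

17/31


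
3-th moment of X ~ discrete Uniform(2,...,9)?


E[X^3] = (1/8) * sum(x^3 for x=2..9)
= 2024/8 = 253

253


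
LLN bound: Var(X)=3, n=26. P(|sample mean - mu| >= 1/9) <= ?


Var(Xbar) = Var(X)/n = 3/26
Chebyshev: P(|Xbar-mu| >= 1/9) <= Var(Xbar)/(1/9)^2 = (3/26)/(1/81) = 243/26
Bound exceeds 1, so trivial bound: 1

1


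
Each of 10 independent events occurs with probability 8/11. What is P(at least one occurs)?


P(at least one) = 1 - P(none)
P(none) = (1 - 8/11)^10 = (3/11)^10 = 59049/25937424601
P(at least one) = 1 - 59049/25937424601 = 25937365552/25937424601

25937365552/25937424601


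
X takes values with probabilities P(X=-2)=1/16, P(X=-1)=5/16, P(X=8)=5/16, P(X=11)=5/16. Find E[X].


E[X] = sum(x * P(x))
= -2*1/16 - 1*5/16 + 8*5/16 + 11*5/16
= 11/2

11/2


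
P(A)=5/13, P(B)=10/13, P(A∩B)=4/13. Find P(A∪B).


P(A∪B) = P(A) + P(B) - P(A∩B)
= 5/13 + 10/13 - 4/13 = 11/13

11/13


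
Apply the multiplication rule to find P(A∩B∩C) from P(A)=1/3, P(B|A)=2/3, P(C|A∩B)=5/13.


P(A∩B∩C) = P(A) * P(B|A) * P(C|A∩B)
= 1/3 * 2/3 * 5/13
= 2/9 * 5/13 = 10/117

10/117


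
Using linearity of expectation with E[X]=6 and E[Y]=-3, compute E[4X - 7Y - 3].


E[4X - 7Y - 3] = 4*E[X] - 7*E[Y] - 3
= (4)*(6) + (-7)*(-3) + (-3)
= 24 + 21 - 3 = 42

42


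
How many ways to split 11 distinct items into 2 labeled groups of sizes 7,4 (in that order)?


11! = 39916800
Denominator: 7!=5040 * 4!=24
Coefficient = 39916800 / 120960 = 330

330


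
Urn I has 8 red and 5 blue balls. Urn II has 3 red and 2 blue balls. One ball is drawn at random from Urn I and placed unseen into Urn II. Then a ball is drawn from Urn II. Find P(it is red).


P(transfer red) = 8/13; P(transfer blue) = 5/13
If red transferred: Urn II has 4 red of 6, so P(red|red moved) = 2/3
If blue transferred: Urn II has 3 red of 6, so P(red|blue moved) = 1/2
By total probability: P(red) = 8/13*2/3 + 5/13*1/2 = 47/78

47/78


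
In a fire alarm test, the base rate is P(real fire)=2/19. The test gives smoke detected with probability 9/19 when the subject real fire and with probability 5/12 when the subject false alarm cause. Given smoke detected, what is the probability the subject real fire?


P(A) = P(A|B)P(B) + P(A|B')P(B') = 9/19*2/19 + 5/12*17/19 = 1831/4332
P(B|A) = P(A|B)P(B)/P(A) = (18/361)/(1831/4332) = 216/1831

216/1831


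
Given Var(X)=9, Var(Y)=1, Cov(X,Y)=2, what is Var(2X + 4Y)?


Var(2X + 4Y) = 2^2*Var(X) + 4^2*Var(Y) + 2*2*4*Cov(X,Y)
= 4*9 + 16*1 + 16*2
= 36 + 16 + 32 = 84

84


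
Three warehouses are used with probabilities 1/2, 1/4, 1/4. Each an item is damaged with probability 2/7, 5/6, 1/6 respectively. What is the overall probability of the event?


P(A) = P(A|B1)P(B1) + P(A|B2)P(B2) + P(A|B3)P(B3)
= 2/7*1/2 + 5/6*1/4 + 1/6*1/4
= 1/7 + 5/24 + 1/24 = 11/28

11/28


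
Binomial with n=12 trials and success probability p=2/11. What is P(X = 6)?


P(X=6) = C(12,6) * p^6 * (1-p)^6
= 924 * 64/1771561 * 531441/1771561
= 2857026816/285311670611

2857026816/285311670611


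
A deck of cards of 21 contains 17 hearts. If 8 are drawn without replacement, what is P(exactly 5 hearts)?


P(X=5) = C(17,5)*C(4,3) / C(21,8)
= 6188*4 / 203490
= 24752/203490 = 104/855

104/855


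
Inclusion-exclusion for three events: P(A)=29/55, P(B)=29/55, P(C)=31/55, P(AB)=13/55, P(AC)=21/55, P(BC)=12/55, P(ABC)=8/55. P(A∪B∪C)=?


P(A∪B∪C) = P(A)+P(B)+P(C) - P(AB)-P(AC)-P(BC) + P(ABC)
= 29/55+29/55+31/55 - 13/55-21/55-12/55 + 8/55
= 51/55

51/55


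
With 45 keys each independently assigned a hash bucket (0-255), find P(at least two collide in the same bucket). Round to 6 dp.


P(all different) = prod((256-i)/256 for i=0..44) = 0.016358
P(at least one match) = 1 - 0.016358 = 0.983642

0.983642


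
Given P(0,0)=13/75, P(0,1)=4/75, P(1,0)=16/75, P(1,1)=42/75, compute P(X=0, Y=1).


Read from table: P(X=0, Y=1) = 4/75

4/75


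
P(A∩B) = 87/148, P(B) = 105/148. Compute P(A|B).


P(A|B) = P(A∩B)/P(B) = (87/148)/(105/148) = 87/105 = 29/35

29/35


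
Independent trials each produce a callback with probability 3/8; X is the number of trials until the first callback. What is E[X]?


For geometric (trials until first success), E[X] = 1/p = 1/(3/8) = 8/3

8/3


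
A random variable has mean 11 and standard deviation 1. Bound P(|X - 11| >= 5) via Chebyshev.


k = 5/1 = 5
Chebyshev: P(|X-mu| >= k*sigma) <= 1/k^2 = 1/5^2 = 1/25

1/25


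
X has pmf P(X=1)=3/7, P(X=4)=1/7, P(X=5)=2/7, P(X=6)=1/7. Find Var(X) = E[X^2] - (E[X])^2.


E[X] = 23/7, E[X^2] = 15
Var(X) = E[X^2] - (E[X])^2 = 15 - (23/7)^2 = 206/49

206/49


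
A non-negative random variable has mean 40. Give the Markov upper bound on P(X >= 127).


Markov: P(X >= a) <= E[X]/a
P(X >= 127) <= 40/127

40/127


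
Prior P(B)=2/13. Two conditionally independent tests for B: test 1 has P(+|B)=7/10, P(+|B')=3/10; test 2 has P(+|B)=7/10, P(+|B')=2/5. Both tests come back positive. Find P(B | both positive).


After test 1: P(+) = 7/10*2/13 + 3/10*11/13 = 47/130
P(B|+) = (7/65)/(47/130) = 14/47
After test 2 (use post1 as new prior): P(+) = 7/10*14/47 + 2/5*33/47 = 23/47
P(B|+,+) = (49/235)/(23/47) = 49/115

49/115


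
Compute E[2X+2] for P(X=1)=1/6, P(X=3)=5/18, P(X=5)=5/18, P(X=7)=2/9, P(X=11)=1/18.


E[2X+2] = sum(g(x)*P(x))
= 4*1/6 + 8*5/18 + 12*5/18 + 16*2/9 + 24*1/18
= 100/9

100/9


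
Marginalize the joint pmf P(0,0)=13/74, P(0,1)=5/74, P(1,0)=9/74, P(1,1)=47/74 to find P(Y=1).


P(Y=1) = P(0,1)+P(1,1) = 5/74 + 47/74 = 52/74 = 26/37

26/37


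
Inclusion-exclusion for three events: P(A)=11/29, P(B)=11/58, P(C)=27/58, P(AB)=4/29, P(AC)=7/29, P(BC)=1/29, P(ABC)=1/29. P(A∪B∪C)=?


P(A∪B∪C) = P(A)+P(B)+P(C) - P(AB)-P(AC)-P(BC) + P(ABC)
= 11/29+11/58+27/58 - 4/29-7/29-1/29 + 1/29
= 19/29

19/29


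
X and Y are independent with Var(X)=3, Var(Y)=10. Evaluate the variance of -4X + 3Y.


Independence => Cov(X,Y)=0
Var(-4X + 3Y) = (-4)^2*Var(X) + 3^2*Var(Y)
= 16*3 + 9*10 = 138

138


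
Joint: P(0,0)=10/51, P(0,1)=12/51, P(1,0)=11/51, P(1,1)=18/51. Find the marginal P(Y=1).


P(Y=1) = P(0,1)+P(1,1) = 12/51 + 18/51 = 30/51 = 10/17

10/17


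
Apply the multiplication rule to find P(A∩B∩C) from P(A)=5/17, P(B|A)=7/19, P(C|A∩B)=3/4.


P(A∩B∩C) = P(A) * P(B|A) * P(C|A∩B)
= 5/17 * 7/19 * 3/4
= 35/323 * 3/4 = 105/1292

105/1292


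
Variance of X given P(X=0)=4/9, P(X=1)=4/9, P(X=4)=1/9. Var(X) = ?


E[X] = 8/9, E[X^2] = 20/9
Var(X) = E[X^2] - (E[X])^2 = 20/9 - (8/9)^2 = 116/81

116/81


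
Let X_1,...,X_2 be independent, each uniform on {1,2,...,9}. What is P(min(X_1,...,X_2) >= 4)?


P(min >= 4) = P(all X_i >= 4) = (P(X_1 >= 4))^2
= (6/9)^2 = (2/3)^2 = 4/9

4/9


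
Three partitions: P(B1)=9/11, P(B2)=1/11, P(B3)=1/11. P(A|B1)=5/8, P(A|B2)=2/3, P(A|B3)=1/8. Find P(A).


P(A) = P(A|B1)P(B1) + P(A|B2)P(B2) + P(A|B3)P(B3)
= 5/8*9/11 + 2/3*1/11 + 1/8*1/11
= 45/88 + 2/33 + 1/88 = 7/12

7/12


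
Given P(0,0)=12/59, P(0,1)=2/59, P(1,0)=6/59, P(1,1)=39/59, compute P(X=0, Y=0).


Read from table: P(X=0, Y=0) = 12/59

12/59


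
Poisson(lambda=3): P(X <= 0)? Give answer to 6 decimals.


P(X<=0) = e^(-3)*3^0/0!
≈ 0.0497870684
≈ 0.049787

0.049787


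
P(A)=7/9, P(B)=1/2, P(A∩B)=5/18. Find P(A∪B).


P(A∪B) = P(A) + P(B) - P(A∩B)
= 7/9 + 1/2 - 5/18 = 1

1


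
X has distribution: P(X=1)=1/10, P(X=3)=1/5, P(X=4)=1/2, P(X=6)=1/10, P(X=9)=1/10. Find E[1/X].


E[1/X] = sum(g(x)*P(x))
= 1*1/10 + 1/3*1/5 + 1/4*1/2 + 1/6*1/10 + 1/9*1/10
= 23/72

23/72


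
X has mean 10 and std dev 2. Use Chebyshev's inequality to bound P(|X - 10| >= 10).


k = 10/2 = 5
Chebyshev: P(|X-mu| >= k*sigma) <= 1/k^2 = 1/5^2 = 1/25

1/25


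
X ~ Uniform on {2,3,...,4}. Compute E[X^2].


E[X^2] = (1/3) * sum(x^2 for x=2..4)
= 29/3

29/3


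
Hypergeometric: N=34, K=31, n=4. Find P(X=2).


P(X=2) = C(31,2)*C(3,2) / C(34,4)
= 465*3 / 46376
= 1395/46376 = 45/1496

45/1496


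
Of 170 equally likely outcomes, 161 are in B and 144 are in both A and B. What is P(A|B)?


P(A|B) = P(A∩B)/P(B) = (144/170)/(161/170) = 144/161

144/161


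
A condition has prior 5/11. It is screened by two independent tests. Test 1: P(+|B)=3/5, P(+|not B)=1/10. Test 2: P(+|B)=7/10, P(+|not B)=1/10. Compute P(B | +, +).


After test 1: P(+) = 3/5*5/11 + 1/10*6/11 = 18/55
P(B|+) = (3/11)/(18/55) = 5/6
After test 2 (use post1 as new prior): P(+) = 7/10*5/6 + 1/10*1/6 = 3/5
P(B|+,+) = (7/12)/(3/5) = 35/36

35/36


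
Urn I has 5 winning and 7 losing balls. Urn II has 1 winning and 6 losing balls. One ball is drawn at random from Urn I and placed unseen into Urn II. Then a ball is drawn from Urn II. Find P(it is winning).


P(transfer winning) = 5/12; P(transfer losing) = 7/12
If winning transferred: Urn II has 2 winning of 8, so P(winning|winning moved) = 1/4
If losing transferred: Urn II has 1 winning of 8, so P(winning|losing moved) = 1/8
By total probability: P(winning) = 5/12*1/4 + 7/12*1/8 = 17/96

17/96


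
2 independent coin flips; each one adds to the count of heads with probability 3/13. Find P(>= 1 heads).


P(at least one) = 1 - P(none)
P(none) = (1 - 3/13)^2 = (10/13)^2 = 100/169
P(at least one) = 1 - 100/169 = 69/169

69/169


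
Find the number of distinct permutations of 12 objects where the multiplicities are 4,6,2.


12! = 479001600
Denominator: 4!=24 * 6!=720 * 2!=2
Coefficient = 479001600 / 34560 = 13860

13860


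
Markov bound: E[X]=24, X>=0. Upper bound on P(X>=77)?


Markov: P(X >= a) <= E[X]/a
P(X >= 77) <= 24/77

24/77


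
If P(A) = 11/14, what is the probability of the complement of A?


P(A') = 1 - P(A) = 1 - 11/14 = 3/14

3/14


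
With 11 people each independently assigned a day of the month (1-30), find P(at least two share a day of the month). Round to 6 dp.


P(all different) = prod((30-i)/30 for i=0..10) = 0.123093
P(at least one match) = 1 - 0.123093 = 0.876907

0.876907


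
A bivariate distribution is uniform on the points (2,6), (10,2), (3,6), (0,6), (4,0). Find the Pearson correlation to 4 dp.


Cov(X,Y) = -5.2000, Var(X) = 11.3600, Var(Y) = 6.4000
rho = Cov/(sqrt(VarX)*sqrt(VarY)) = -0.6099

-0.6099


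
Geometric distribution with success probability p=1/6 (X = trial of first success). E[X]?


For geometric (trials until first success), E[X] = 1/p = 1/(1/6) = 6

6


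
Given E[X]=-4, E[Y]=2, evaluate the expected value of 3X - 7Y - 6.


E[3X - 7Y - 6] = 3*E[X] - 7*E[Y] - 6
= (3)*(-4) + (-7)*(2) + (-6)
= -12 - 14 - 6 = -32

-32


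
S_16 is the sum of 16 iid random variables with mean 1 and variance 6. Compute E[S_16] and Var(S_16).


E[S_n] = n*mu = 16*1 = 16
Var(S_n) = n*sigma^2 = 16*6 = 96

E[S_16]=16, Var(S_16)=96


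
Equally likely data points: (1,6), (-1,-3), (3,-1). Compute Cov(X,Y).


E[X]=1, E[Y]=2/3, E[XY]=2
Cov(X,Y) = E[XY] - E[X]E[Y] = 2 - 1*2/3 = 4/3

4/3


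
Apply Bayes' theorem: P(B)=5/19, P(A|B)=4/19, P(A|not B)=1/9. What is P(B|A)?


P(A) = P(A|B)P(B) + P(A|B')P(B') = 4/19*5/19 + 1/9*14/19 = 446/3249
P(B|A) = P(A|B)P(B)/P(A) = (20/361)/(446/3249) = 90/223

90/223


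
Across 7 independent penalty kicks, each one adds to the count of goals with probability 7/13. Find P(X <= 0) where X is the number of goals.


P(X<=0) = P(X=0)
= 279936/62748517
= 279936/62748517

279936/62748517


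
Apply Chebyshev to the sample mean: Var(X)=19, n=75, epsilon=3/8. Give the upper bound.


Var(Xbar) = Var(X)/n = 19/75
Chebyshev: P(|Xbar-mu| >= 3/8) <= Var(Xbar)/(3/8)^2 = (19/75)/(9/64) = 1216/675
Bound exceeds 1, so trivial bound: 1

1


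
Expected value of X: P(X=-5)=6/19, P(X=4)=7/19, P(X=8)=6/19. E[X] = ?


E[X] = sum(x * P(x))
= -5*6/19 + 4*7/19 + 8*6/19
= 46/19

46/19


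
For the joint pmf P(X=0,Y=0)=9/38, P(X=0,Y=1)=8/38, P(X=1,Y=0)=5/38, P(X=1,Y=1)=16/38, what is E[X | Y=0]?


P(Y=0) = 14/38
E[X|Y=0] = (0*9 + 1*5)/14 = 5/14

5/14


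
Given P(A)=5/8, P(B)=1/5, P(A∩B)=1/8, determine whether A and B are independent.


P(A)*P(B) = 5/8*1/5 = 1/8
P(A∩B) = 1/8, which equals P(A)P(B), so independent

Yes, A and B are independent


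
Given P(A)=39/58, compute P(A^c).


P(A') = 1 - P(A) = 1 - 39/58 = 19/58

19/58


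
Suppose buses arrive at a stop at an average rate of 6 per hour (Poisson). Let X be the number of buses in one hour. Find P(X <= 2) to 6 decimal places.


P(X<=2) = e^(-6)*6^0/0! + e^(-6)*6^1/1! + e^(-6)*6^2/2!
≈ 0.0024787522 + 0.0148725131 + 0.0446175392
= 0.0619688045
≈ 0.061969

0.061969


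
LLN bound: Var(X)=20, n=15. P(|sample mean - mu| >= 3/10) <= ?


Var(Xbar) = Var(X)/n = 20/15
Chebyshev: P(|Xbar-mu| >= 3/10) <= Var(Xbar)/(3/10)^2 = (4/3)/(9/100) = 400/27
Bound exceeds 1, so trivial bound: 1

1


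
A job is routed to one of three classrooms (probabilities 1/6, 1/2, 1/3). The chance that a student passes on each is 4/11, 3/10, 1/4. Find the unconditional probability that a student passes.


P(A) = P(A|B1)P(B1) + P(A|B2)P(B2) + P(A|B3)P(B3)
= 4/11*1/6 + 3/10*1/2 + 1/4*1/3
= 2/33 + 3/20 + 1/12 = 97/330

97/330


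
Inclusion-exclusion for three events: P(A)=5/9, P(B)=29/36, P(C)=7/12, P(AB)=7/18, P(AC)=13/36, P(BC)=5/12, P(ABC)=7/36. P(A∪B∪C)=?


P(A∪B∪C) = P(A)+P(B)+P(C) - P(AB)-P(AC)-P(BC) + P(ABC)
= 5/9+29/36+7/12 - 7/18-13/36-5/12 + 7/36
= 35/36

35/36


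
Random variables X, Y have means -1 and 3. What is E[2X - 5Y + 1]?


E[2X - 5Y + 1] = 2*E[X] - 5*E[Y] + 1
= (2)*(-1) + (-5)*(3) + (1)
= -2 - 15 + 1 = -16

-16


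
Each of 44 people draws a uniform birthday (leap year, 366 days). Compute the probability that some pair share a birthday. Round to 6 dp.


P(all different) = prod((366-i)/366 for i=0..43) = 0.067633
P(at least one match) = 1 - 0.067633 = 0.932367

0.932367


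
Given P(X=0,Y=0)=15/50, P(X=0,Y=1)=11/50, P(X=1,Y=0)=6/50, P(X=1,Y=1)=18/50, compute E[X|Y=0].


P(Y=0) = 21/50
E[X|Y=0] = (0*15 + 1*6)/21 = 6/21 = 2/7

2/7


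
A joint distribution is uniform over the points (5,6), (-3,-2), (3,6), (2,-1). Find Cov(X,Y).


E[X]=7/4, E[Y]=9/4, E[XY]=13
Cov(X,Y) = E[XY] - E[X]E[Y] = 13 - 7/4*9/4 = 145/16

145/16


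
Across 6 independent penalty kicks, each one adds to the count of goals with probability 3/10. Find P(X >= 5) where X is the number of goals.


P(X>=5) = P(X=5) + P(X=6)
= 5103/500000 + 729/1000000
= 2187/200000

2187/200000


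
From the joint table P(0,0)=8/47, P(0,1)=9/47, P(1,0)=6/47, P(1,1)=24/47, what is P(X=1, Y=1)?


Read from table: P(X=1, Y=1) = 24/47

24/47


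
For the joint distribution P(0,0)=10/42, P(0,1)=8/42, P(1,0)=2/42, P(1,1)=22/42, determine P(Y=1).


P(Y=1) = P(0,1)+P(1,1) = 8/42 + 22/42 = 30/42 = 5/7

5/7


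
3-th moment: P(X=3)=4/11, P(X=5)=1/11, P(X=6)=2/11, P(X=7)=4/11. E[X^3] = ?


E[X^3] = sum(x^3 * P(x))
= 27*4/11 + 125*1/11 + 216*2/11 + 343*4/11
= 2037/11

2037/11


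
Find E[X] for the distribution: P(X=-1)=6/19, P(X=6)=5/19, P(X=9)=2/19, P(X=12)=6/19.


E[X] = sum(x * P(x))
= -1*6/19 + 6*5/19 + 9*2/19 + 12*6/19
= 6

6


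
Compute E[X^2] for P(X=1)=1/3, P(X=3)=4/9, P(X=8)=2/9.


E[X^2] = sum(g(x)*P(x))
= 1*1/3 + 9*4/9 + 64*2/9
= 167/9

167/9


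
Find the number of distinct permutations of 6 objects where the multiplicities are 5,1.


6! = 720
Denominator: 5!=120 * 1!=1
Coefficient = 720 / 120 = 6

6


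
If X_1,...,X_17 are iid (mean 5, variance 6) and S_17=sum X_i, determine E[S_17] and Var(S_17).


E[S_n] = n*mu = 17*5 = 85
Var(S_n) = n*sigma^2 = 17*6 = 102

E[S_17]=85, Var(S_17)=102


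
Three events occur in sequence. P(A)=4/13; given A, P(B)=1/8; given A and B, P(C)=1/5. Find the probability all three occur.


P(A∩B∩C) = P(A) * P(B|A) * P(C|A∩B)
= 4/13 * 1/8 * 1/5
= 1/26 * 1/5 = 1/130

1/130


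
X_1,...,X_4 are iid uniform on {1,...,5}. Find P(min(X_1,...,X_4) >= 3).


P(min >= 3) = P(all X_i >= 3) = (P(X_1 >= 3))^4
= (3/5)^4 = 81/625

81/625


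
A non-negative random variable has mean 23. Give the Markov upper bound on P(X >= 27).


Markov: P(X >= a) <= E[X]/a
P(X >= 27) <= 23/27

23/27


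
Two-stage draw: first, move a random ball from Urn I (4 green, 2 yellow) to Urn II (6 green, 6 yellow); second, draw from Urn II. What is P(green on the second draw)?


P(transfer green) = 4/6 = 2/3; P(transfer yellow) = 1/3
If green transferred: Urn II has 7 green of 13, so P(green|green moved) = 7/13
If yellow transferred: Urn II has 6 green of 13, so P(green|yellow moved) = 6/13
By total probability: P(green) = 2/3*7/13 + 1/3*6/13 = 20/39

20/39
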